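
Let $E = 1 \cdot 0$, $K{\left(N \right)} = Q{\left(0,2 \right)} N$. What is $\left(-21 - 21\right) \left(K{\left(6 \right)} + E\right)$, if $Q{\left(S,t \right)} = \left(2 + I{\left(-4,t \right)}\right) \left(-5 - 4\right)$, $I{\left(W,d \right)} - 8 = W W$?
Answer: $58968$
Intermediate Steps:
$I{\left(W,d \right)} = 8 + W^{2}$ ($I{\left(W,d \right)} = 8 + W W = 8 + W^{2}$)
$Q{\left(S,t \right)} = -234$ ($Q{\left(S,t \right)} = \left(2 + \left(8 + \left(-4\right)^{2}\right)\right) \left(-5 - 4\right) = \left(2 + \left(8 + 16\right)\right) \left(-9\right) = \left(2 + 24\right) \left(-9\right) = 26 \left(-9\right) = -234$)
$K{\left(N \right)} = - 234 N$
$E = 0$
$\left(-21 - 21\right) \left(K{\left(6 \right)} + E\right) = \left(-21 - 21\right) \left(\left(-234\right) 6 + 0\right) = \left(-21 - 21\right) \left(-1404 + 0\right) = \left(-42\right) \left(-1404\right) = 58968$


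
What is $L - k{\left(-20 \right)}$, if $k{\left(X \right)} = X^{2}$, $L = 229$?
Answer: $-171$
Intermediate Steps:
$L - k{\left(-20 \right)} = 229 - \left(-20\right)^{2} = 229 - 400 = -171$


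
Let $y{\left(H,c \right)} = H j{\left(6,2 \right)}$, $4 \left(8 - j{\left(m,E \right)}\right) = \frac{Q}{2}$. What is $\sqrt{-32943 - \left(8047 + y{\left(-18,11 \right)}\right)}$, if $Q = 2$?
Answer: $\frac{i \sqrt{163402}}{2} \approx 202.11 i$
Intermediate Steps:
$j{\left(m,E \right)} = \frac{31}{4}$ ($j{\left(m,E \right)} = 8 - \frac{2 \cdot \frac{1}{2}}{4} = 8 - \frac{1}{4} = \frac{31}{4}$)
$y{\left(H,c \right)} = \frac{31 H}{4}$ ($y{\left(H,c \right)} = H \frac{31}{4} = \frac{31 H}{4}$)
$\sqrt{-32943 - \left(8047 + y{\left(-18,11 \right)}\right)} = \sqrt{-32943 - \left(8047 + \frac{31}{4} \left(-18\right)\right)} = \sqrt{-32943 - \frac{15815}{2}} = \sqrt{- \frac{81701}{2}} = \frac{i \sqrt{163402}}{2}$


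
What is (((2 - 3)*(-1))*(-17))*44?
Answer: -748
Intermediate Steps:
(((2 - 3)*(-1))*(-17))*44 = (-1*(-1)*(-17))*44 = (1*(-17))*44 = -17*44 = -748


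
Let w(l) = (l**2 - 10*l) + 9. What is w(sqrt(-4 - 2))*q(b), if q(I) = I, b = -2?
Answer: -6 + 20*I*sqrt(6) ≈ -6.0 + 48.99*I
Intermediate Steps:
w(l) = 9 + l**2 - 10*l
w(sqrt(-4 - 2))*q(b) = (9 + (sqrt(-4 - 2))**2 - 10*sqrt(-4 - 2))*(-2) = (9 + (sqrt(-6))**2 - 10*I*sqrt(6))*(-2) = (9 + (I*sqrt(6))**2 - 10*I*sqrt(6))*(-2) = (9 - 6 - 10*I*sqrt(6))*(-2) = (3 - 10*I*sqrt(6))*(-2) = -6 + 20*I*sqrt(6)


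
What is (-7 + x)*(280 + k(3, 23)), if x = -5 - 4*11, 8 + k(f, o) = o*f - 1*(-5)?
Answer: -19376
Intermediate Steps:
k(f, o) = -3 + f*o (k(f, o) = -8 + (o*f - 1*(-5)) = -8 + (f*o + 5) = -8 + (5 + f*o) = -3 + f*o)
x = -49 (x = -5 - 44 = -49)
(-7 + x)*(280 + k(3, 23)) = (-7 - 49)*(280 + (-3 + 3*23)) = -56*(280 + (-3 + 69)) = -56*(280 + 66) = -56*346 = -19376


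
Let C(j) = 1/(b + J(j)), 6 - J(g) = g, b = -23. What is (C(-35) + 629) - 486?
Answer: 2575/18 ≈ 143.06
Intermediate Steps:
J(g) = 6 - g
C(j) = 1/(-17 - j) (C(j) = 1/(-23 + (6 - j)) = 1/(-17 - j))
(C(-35) + 629) - 486 = (-1/(17 - 35) + 629) - 486 = (-1/(-18) + 629) - 486 = (-1*(-1/18) + 629) - 486 = (1/18 + 629) - 486 = 11323/18 - 486 = 2575/18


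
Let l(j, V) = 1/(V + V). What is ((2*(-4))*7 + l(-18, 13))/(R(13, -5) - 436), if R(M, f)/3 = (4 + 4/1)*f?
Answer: 1455/14456 ≈ 0.10065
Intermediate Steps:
l(j, V) = 1/(2*V)
R(M, f) = 24*f (R(M, f) = 3*((4 + 4/1)*f) = 3*((4 + 4*1)*f) = 3*((4 + 4)*f) = 3*(8*f) = 24*f)
((2*(-4))*7 + l(-18, 13))/(R(13, -5) - 436) = ((2*(-4))*7 + (½)/13)/(24*(-5) - 436) = (-8*7 + (½)*(1/13))/(-120 - 436) = (-56 + 1/26)/(-556) = -1/556*(-1455/26) = 1455/14456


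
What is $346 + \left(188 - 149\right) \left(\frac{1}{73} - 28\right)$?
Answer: $- \frac{54419}{73} \approx -745.47$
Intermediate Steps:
$346 + \left(188 - 149\right) \left(\frac{1}{73} - 28\right) = 346 + 39 \left(\frac{1}{73} - 28\right) = 346 + 39 \left(- \frac{2043}{73}\right) = 346 - \frac{79677}{73} = - \frac{54419}{73}$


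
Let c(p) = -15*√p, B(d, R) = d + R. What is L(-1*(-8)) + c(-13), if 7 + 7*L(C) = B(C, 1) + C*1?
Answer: 10/7 - 15*I*√13 ≈ 1.4286 - 54.083*I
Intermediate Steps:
B(d, R) = R + d
L(C) = -6/7 + 2*C/7 (L(C) = -1 + ((1 + C) + C*1)/7 = -1 + ((1 + C) + C)/7 = -1 + (1 + 2*C)/7 = -1 + (⅐ + 2*C/7) = -6/7 + 2*C/7)
L(-1*(-8)) + c(-13) = (-6/7 + 2*(-1*(-8))/7) - 15*I*√13 = (-6/7 + (2/7)*8) - 15*I*√13 = (-6/7 + 16/7) - 15*I*√13 = 10/7 - 15*I*√13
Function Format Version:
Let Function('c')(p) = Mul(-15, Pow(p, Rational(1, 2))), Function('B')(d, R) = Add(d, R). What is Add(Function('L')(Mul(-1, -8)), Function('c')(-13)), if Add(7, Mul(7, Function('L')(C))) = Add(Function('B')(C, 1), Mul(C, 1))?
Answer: Add(Rational(10, 7), Mul(-15, I, Pow(13, Rational(1, 2)))) ≈ Add(1.4286, Mul(-54.083, I))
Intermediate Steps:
Function('B')(d, R) = Add(R, d)
Function('L')(C) = Add(Rational(-6, 7), Mul(Rational(2, 7), C)) (Function('L')(C) = Add(-1, Mul(Rational(1, 7), Add(Add(1, C), Mul(C, 1)))) = Add(-1, Mul(Rational(1, 7), Add(Add(1, C), C))) = Add(-1, Mul(Rational(1, 7), Add(1, Mul(2, C)))) = Add(-1, Add(Rational(1, 7), Mul(Rational(2, 7), C))) = Add(Rational(-6, 7), Mul(Rational(2, 7), C)))
Add(Function('L')(Mul(-1, -8)), Function('c')(-13)) = Add(Add(Rational(-6, 7), Mul(Rational(2, 7), Mul(-1, -8))), Mul(-15, Pow(-13, Rational(1, 2)))) = Add(Add(Rational(-6, 7), Mul(Rational(2, 7), 8)), Mul(-15, Mul(I, Pow(13, Rational(1, 2))))) = Add(Add(Rational(-6, 7), Rational(16, 7)), Mul(-15, I, Pow(13, Rational(1, 2)))) = Add(Rational(10, 7), Mul(-15, I, Pow(13, Rational(1, 2))))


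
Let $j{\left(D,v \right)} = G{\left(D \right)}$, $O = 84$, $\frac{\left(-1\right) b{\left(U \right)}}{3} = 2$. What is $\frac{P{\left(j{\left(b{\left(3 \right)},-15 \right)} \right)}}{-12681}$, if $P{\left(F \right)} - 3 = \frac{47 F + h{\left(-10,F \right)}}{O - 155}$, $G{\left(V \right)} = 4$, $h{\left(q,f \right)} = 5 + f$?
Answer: $- \frac{16}{900351} \approx -1.7771 \cdot 10^{-5}$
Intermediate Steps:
$b{\left(U \right)} = -6$ ($b{\left(U \right)} = \left(-3\right) 2 = -6$)
$j{\left(D,v \right)} = 4$
$P{\left(F \right)} = \frac{208}{71} - \frac{48 F}{71}$ ($P{\left(F \right)} = 3 + \frac{47 F + \left(5 + F\right)}{84 - 155} = 3 + \frac{5 + 48 F}{-71} = 3 + \left(5 + 48 F\right) \left(- \frac{1}{71}\right) = 3 - \left(\frac{5}{71} + \frac{48 F}{71}\right) = \frac{208}{71} - \frac{48 F}{71}$)
$\frac{P{\left(j{\left(b{\left(3 \right)},-15 \right)} \right)}}{-12681} = \frac{\frac{208}{71} - \frac{192}{71}}{-12681} = \left(\frac{208}{71} - \frac{192}{71}\right) \left(- \frac{1}{12681}\right) = \frac{16}{71} \left(- \frac{1}{12681}\right) = - \frac{16}{900351}$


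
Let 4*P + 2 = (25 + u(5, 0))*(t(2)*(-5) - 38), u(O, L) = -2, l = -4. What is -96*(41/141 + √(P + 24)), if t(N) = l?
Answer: -1312/47 - 384*I*√5 ≈ -27.915 - 858.65*I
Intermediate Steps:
t(N) = -4
P = -104 (P = -½ + ((25 - 2)*(-4*(-5) - 38))/4 = -½ + (23*(20 - 38))/4 = -½ + (23*(-18))/4 = -½ + (¼)*(-414) = -½ - 207/2 = -104)
-96*(41/141 + √(P + 24)) = -96*(41/141 + √(-104 + 24)) = -96*(41*(1/141) + √(-80)) = -96*(41/141 + 4*I*√5) = -1312/47 - 384*I*√5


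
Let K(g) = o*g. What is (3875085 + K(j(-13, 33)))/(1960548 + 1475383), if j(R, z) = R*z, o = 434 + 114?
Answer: 3639993/3435931 ≈ 1.0594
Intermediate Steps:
o = 548
K(g) = 548*g
(3875085 + K(j(-13, 33)))/(1960548 + 1475383) = (3875085 + 548*(-13*33))/(1960548 + 1475383) = (3875085 + 548*(-429))/3435931 = (3875085 - 235092)*(1/3435931) = 3639993*(1/3435931) = 3639993/3435931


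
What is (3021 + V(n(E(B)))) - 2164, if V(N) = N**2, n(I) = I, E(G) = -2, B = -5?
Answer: 861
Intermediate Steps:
(3021 + V(n(E(B)))) - 2164 = (3021 + (-2)**2) - 2164 = (3021 + 4) - 2164 = 3025 - 2164 = 861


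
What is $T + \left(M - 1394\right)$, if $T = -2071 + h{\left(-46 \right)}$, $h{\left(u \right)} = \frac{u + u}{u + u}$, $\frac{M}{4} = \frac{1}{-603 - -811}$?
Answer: $- \frac{180127}{52} \approx -3464.0$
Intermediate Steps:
$M = \frac{1}{52}$ ($M = \frac{4}{-603 - -811} = \frac{4}{-603 + 811} = \frac{4}{208} = 4 \cdot \frac{1}{208} = \frac{1}{52} \approx 0.019231$)
$h{\left(u \right)} = 1$ ($h{\left(u \right)} = \frac{2 u}{2 u} = 2 u \frac{1}{2 u} = 1$)
$T = -2070$ ($T = -2071 + 1 = -2070$)
$T + \left(M - 1394\right) = -2070 + \left(\frac{1}{52} - 1394\right) = -2070 - \frac{72487}{52} = - \frac{180127}{52}$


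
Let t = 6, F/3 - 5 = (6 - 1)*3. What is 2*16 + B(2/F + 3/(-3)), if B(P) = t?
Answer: 38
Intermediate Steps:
F = 60 (F = 15 + 3*((6 - 1)*3) = 15 + 3*(5*3) = 15 + 3*15 = 15 + 45 = 60)
B(P) = 6
2*16 + B(2/F + 3/(-3)) = 2*16 + 6 = 32 + 6 = 38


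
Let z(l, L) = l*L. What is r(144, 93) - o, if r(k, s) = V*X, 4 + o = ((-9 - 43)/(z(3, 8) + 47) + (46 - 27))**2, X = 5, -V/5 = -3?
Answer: -1283970/5041 ≈ -254.71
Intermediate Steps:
V = 15 (V = -5*(-3) = 15)
z(l, L) = L*l
o = 1662045/5041 (o = -4 + ((-9 - 43)/(8*3 + 47) + (46 - 27))**2 = -4 + (-52/(24 + 47) + 19)**2 = -4 + (-52/71 + 19)**2 = -4 + (1297/71)**2 = -4 + 1682209/5041 = 1662045/5041 ≈ 329.71)
r(k, s) = 75 (r(k, s) = 15*5 = 75)
r(144, 93) - o = 75 - 1*1662045/5041 = 75 - 1662045/5041 = -1283970/5041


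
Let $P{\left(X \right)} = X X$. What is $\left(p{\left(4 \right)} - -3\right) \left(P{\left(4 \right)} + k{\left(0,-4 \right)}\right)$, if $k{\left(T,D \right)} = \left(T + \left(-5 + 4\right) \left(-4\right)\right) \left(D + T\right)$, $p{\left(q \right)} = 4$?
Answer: $0$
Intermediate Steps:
$P{\left(X \right)} = X^{2}$
$k{\left(T,D \right)} = \left(4 + T\right) \left(D + T\right)$ ($k{\left(T,D \right)} = \left(T - -4\right) \left(D + T\right) = \left(T + 4\right) \left(D + T\right) = \left(4 + T\right) \left(D + T\right)$)
$\left(p{\left(4 \right)} - -3\right) \left(P{\left(4 \right)} + k{\left(0,-4 \right)}\right) = \left(4 - -3\right) \left(4^{2} + \left(0^{2} + 4 \left(-4\right) + 4 \cdot 0 - 0\right)\right) = \left(4 + 3\right) \left(16 + \left(0 - 16 + 0 + 0\right)\right) = 7 \left(16 - 16\right) = 7 \cdot 0 = 0$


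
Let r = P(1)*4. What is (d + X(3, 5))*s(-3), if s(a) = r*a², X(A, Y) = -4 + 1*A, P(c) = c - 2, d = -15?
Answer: 576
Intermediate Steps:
P(c) = -2 + c
r = -4 (r = (-2 + 1)*4 = -1*4 = -4)
X(A, Y) = -4 + A
s(a) = -4*a²
(d + X(3, 5))*s(-3) = (-15 + (-4 + 3))*(-4*(-3)²) = (-15 - 1)*(-4*9) = -16*(-36) = 576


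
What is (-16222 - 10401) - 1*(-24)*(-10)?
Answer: -26863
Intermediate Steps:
(-16222 - 10401) - 1*(-24)*(-10) = -26623 + 24*(-10) = -26623 - 240 = -26863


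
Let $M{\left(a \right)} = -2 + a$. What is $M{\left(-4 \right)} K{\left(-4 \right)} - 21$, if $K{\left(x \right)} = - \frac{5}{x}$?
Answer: $- \frac{57}{2} \approx -28.5$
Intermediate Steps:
$M{\left(-4 \right)} K{\left(-4 \right)} - 21 = \left(-2 - 4\right) \left(- \frac{5}{-4}\right) - 21 = - 6 \left(\left(-5\right) \left(- \frac{1}{4}\right)\right) - 21 = \left(-6\right) \frac{5}{4} - 21 = - \frac{15}{2} - 21 = - \frac{57}{2}$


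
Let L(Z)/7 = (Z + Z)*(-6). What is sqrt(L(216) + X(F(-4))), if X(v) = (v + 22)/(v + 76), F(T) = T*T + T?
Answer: I*sqrt(8781509)/22 ≈ 134.7*I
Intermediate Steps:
F(T) = T + T**2 (F(T) = T**2 + T = T + T**2)
L(Z) = -84*Z (L(Z) = 7*((Z + Z)*(-6)) = 7*((2*Z)*(-6)) = 7*(-12*Z) = -84*Z)
X(v) = (22 + v)/(76 + v)
sqrt(L(216) + X(F(-4))) = sqrt(-84*216 + (22 - 4*(1 - 4))/(76 - 4*(1 - 4))) = sqrt(-18144 + (22 - 4*(-3))/(76 - 4*(-3))) = sqrt(-18144 + (22 + 12)/(76 + 12)) = sqrt(-18144 + 34/88) = sqrt(-18144 + (1/88)*34) = sqrt(-18144 + 17/44) = sqrt(-798319/44) = I*sqrt(8781509)/22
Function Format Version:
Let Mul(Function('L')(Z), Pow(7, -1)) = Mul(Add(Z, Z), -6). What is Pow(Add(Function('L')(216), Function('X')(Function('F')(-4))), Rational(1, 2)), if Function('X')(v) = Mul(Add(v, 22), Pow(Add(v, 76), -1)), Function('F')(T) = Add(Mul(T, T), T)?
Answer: Mul(Rational(1, 22), I, Pow(8781509, Rational(1, 2))) ≈ Mul(134.70, I)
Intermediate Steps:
Function('F')(T) = Add(T, Pow(T, 2)) (Function('F')(T) = Add(Pow(T, 2), T) = Add(T, Pow(T, 2)))
Function('L')(Z) = Mul(-84, Z) (Function('L')(Z) = Mul(7, Mul(Add(Z, Z), -6)) = Mul(7, Mul(Mul(2, Z), -6)) = Mul(7, Mul(-12, Z)) = Mul(-84, Z))
Function('X')(v) = Mul(Pow(Add(76, v), -1), Add(22, v)) (Function('X')(v) = Mul(Add(22, v), Pow(Add(76, v), -1)) = Mul(Pow(Add(76, v), -1), Add(22, v)))
Pow(Add(Function('L')(216), Function('X')(Function('F')(-4))), Rational(1, 2)) = Pow(Add(Mul(-84, 216), Mul(Pow(Add(76, Mul(-4, Add(1, -4))), -1), Add(22, Mul(-4, Add(1, -4))))), Rational(1, 2)) = Pow(Add(-18144, Mul(Pow(Add(76, Mul(-4, -3)), -1), Add(22, Mul(-4, -3)))), Rational(1, 2)) = Pow(Add(-18144, Mul(Pow(Add(76, 12), -1), Add(22, 12))), Rational(1, 2)) = Pow(Add(-18144, Mul(Pow(88, -1), 34)), Rational(1, 2)) = Pow(Add(-18144, Mul(Rational(1, 88), 34)), Rational(1, 2)) = Pow(Add(-18144, Rational(17, 44)), Rational(1, 2)) = Pow(Rational(-798319, 44), Rational(1, 2)) = Mul(Rational(1, 22), I, Pow(8781509, Rational(1, 2)))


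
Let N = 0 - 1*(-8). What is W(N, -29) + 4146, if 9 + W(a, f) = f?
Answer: 4108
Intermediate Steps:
N = 8 (N = 0 + 8 = 8)
W(a, f) = -9 + f
W(N, -29) + 4146 = (-9 - 29) + 4146 = -38 + 4146 = 4108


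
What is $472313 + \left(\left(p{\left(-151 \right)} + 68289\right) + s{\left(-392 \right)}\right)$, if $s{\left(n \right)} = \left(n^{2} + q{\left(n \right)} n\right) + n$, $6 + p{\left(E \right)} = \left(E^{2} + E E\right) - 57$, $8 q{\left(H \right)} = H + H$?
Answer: $777829$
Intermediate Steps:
$q{\left(H \right)} = \frac{H}{4}$ ($q{\left(H \right)} = \frac{H + H}{8} = \frac{2 H}{8} = \frac{H}{4}$)
$p{\left(E \right)} = -63 + 2 E^{2}$ ($p{\left(E \right)} = -6 - \left(57 - E^{2} - E E\right) = -6 + \left(\left(E^{2} + E^{2}\right) - 57\right) = -6 + \left(2 E^{2} - 57\right) = -6 + \left(-57 + 2 E^{2}\right) = -63 + 2 E^{2}$)
$s{\left(n \right)} = n + \frac{5 n^{2}}{4}$ ($s{\left(n \right)} = \left(n^{2} + \frac{n}{4} n\right) + n = \left(n^{2} + \frac{n^{2}}{4}\right) + n = \frac{5 n^{2}}{4} + n = n + \frac{5 n^{2}}{4}$)
$472313 + \left(\left(p{\left(-151 \right)} + 68289\right) + s{\left(-392 \right)}\right) = 472313 + \left(\left(\left(-63 + 2 \left(-151\right)^{2}\right) + 68289\right) + \frac{1}{4} \left(-392\right) \left(4 + 5 \left(-392\right)\right)\right) = 472313 + \left(\left(\left(-63 + 2 \cdot 22801\right) + 68289\right) + \frac{1}{4} \left(-392\right) \left(4 - 1960\right)\right) = 472313 + \left(\left(\left(-63 + 45602\right) + 68289\right) + \frac{1}{4} \left(-392\right) \left(-1956\right)\right) = 472313 + \left(\left(45539 + 68289\right) + 191688\right) = 472313 + \left(113828 + 191688\right) = 472313 + 305516 = 777829$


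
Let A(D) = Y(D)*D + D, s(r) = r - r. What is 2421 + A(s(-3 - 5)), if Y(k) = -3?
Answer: 2421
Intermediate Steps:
s(r) = 0
A(D) = -2*D (A(D) = -3*D + D = -2*D)
2421 + A(s(-3 - 5)) = 2421 - 2*0 = 2421 + 0 = 2421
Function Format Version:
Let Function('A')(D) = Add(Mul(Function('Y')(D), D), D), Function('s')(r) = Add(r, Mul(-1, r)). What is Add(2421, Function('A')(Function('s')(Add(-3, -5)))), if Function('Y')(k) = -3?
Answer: 2421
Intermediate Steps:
Function('s')(r) = 0
Function('A')(D) = Mul(-2, D) (Function('A')(D) = Add(Mul(-3, D), D) = Mul(-2, D))
Add(2421, Function('A')(Function('s')(Add(-3, -5)))) = Add(2421, Mul(-2, 0)) = Add(2421, 0) = 2421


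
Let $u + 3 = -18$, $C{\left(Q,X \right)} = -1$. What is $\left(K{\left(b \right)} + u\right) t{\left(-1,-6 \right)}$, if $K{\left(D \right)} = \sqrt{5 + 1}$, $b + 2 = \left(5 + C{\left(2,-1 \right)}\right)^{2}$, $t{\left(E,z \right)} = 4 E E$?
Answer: $-84 + 4 \sqrt{6} \approx -74.202$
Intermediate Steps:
$u = -21$ ($u = -3 - 18 = -21$)
$t{\left(E,z \right)} = 4 E^{2}$
$b = 14$ ($b = -2 + \left(5 - 1\right)^{2} = -2 + 4^{2} = -2 + 16 = 14$)
$K{\left(D \right)} = \sqrt{6}$
$\left(K{\left(b \right)} + u\right) t{\left(-1,-6 \right)} = \left(\sqrt{6} - 21\right) 4 \left(-1\right)^{2} = \left(-21 + \sqrt{6}\right) 4 \cdot 1 = \left(-21 + \sqrt{6}\right) 4 = -84 + 4 \sqrt{6}$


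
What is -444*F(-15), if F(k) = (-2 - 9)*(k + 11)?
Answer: -19536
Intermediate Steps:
F(k) = -121 - 11*k (F(k) = -11*(11 + k) = -121 - 11*k)
-444*F(-15) = -444*(-121 - 11*(-15)) = -444*(-121 + 165) = -444*44 = -19536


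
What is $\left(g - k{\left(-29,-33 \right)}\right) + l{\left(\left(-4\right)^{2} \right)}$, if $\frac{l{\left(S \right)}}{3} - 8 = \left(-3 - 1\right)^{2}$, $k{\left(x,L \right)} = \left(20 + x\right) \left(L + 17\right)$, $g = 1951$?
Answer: $1879$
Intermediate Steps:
$k{\left(x,L \right)} = \left(17 + L\right) \left(20 + x\right)$ ($k{\left(x,L \right)} = \left(20 + x\right) \left(17 + L\right) = \left(17 + L\right) \left(20 + x\right)$)
$l{\left(S \right)} = 72$ ($l{\left(S \right)} = 24 + 3 \left(-3 - 1\right)^{2} = 24 + 3 \left(-4\right)^{2} = 24 + 3 \cdot 16 = 24 + 48 = 72$)
$\left(g - k{\left(-29,-33 \right)}\right) + l{\left(\left(-4\right)^{2} \right)} = \left(1951 - \left(340 + 17 \left(-29\right) + 20 \left(-33\right) - -957\right)\right) + 72 = \left(1951 - \left(340 - 493 - 660 + 957\right)\right) + 72 = \left(1951 - 144\right) + 72 = 1807 + 72 = 1879$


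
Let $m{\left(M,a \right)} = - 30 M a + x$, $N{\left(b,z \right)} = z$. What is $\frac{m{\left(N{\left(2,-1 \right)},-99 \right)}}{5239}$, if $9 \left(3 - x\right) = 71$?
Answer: $- \frac{26774}{47151} \approx -0.56783$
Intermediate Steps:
$x = - \frac{44}{9}$ ($x = 3 - \frac{71}{9} = - \frac{44}{9} \approx -4.8889$)
$m{\left(M,a \right)} = - \frac{44}{9} - 30 M a$ ($m{\left(M,a \right)} = - 30 M a - \frac{44}{9} = - \frac{44}{9} - 30 M a$)
$\frac{m{\left(N{\left(2,-1 \right)},-99 \right)}}{5239} = \frac{- \frac{44}{9} - \left(-30\right) \left(-99\right)}{5239} = \left(- \frac{44}{9} - 2970\right) \frac{1}{5239} = \left(- \frac{26774}{9}\right) \frac{1}{5239} = - \frac{26774}{47151}$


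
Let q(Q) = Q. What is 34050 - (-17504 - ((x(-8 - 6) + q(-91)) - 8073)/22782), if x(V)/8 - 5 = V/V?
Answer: 587247556/11391 ≈ 51554.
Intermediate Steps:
x(V) = 48 (x(V) = 40 + 8*(V/V) = 40 + 8*1 = 40 + 8 = 48)
34050 - (-17504 - ((x(-8 - 6) + q(-91)) - 8073)/22782) = 34050 - (-17504 - ((48 - 91) - 8073)/22782) = 34050 - (-17504 - (-43 - 8073)/22782) = 34050 - (-17504 - (-8116)/22782) = 34050 - (-17504 - 1*(-4058/11391)) = 34050 - (-17504 + 4058/11391) = 34050 - 1*(-199384006/11391) = 34050 + 199384006/11391 = 587247556/11391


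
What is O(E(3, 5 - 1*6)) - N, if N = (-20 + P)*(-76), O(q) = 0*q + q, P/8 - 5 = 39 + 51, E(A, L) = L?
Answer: 56239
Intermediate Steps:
P = 760 (P = 40 + 8*(39 + 51) = 40 + 8*90 = 40 + 720 = 760)
O(q) = q (O(q) = 0 + q = q)
N = -56240 (N = (-20 + 760)*(-76) = 740*(-76) = -56240)
O(E(3, 5 - 1*6)) - N = (5 - 1*6) - 1*(-56240) = (5 - 6) + 56240 = -1 + 56240 = 56239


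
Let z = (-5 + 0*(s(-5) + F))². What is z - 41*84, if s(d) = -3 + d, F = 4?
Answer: -3419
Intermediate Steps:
z = 25 (z = (-5 + 0*((-3 - 5) + 4))² = (-5 + 0*(-8 + 4))² = (-5 + 0*(-4))² = (-5 + 0)² = (-5)² = 25)
z - 41*84 = 25 - 41*84 = 25 - 3444 = -3419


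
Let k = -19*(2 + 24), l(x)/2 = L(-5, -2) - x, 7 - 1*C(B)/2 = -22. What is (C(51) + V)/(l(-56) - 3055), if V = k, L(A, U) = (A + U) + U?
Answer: 436/2961 ≈ 0.14725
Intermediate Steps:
C(B) = 58 (C(B) = 14 - 2*(-22) = 14 + 44 = 58)
L(A, U) = A + 2*U
l(x) = -18 - 2*x (l(x) = 2*((-5 + 2*(-2)) - x) = 2*((-5 - 4) - x) = 2*(-9 - x) = -18 - 2*x)
k = -494 (k = -19*26 = -494)
V = -494
(C(51) + V)/(l(-56) - 3055) = (58 - 494)/((-18 - 2*(-56)) - 3055) = -436/((-18 + 112) - 3055) = -436/(94 - 3055) = -436/(-2961) = -436*(-1/2961) = 436/2961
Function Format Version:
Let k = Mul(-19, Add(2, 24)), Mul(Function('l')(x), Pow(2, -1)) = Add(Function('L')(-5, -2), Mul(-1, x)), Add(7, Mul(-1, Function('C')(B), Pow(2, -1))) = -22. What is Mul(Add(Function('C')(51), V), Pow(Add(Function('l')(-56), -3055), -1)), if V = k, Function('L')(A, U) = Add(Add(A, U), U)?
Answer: Rational(436, 2961) ≈ 0.14725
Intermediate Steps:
Function('C')(B) = 58 (Function('C')(B) = Add(14, Mul(-2, -22)) = Add(14, 44) = 58)
Function('L')(A, U) = Add(A, Mul(2, U))
Function('l')(x) = Add(-18, Mul(-2, x)) (Function('l')(x) = Mul(2, Add(Add(-5, Mul(2, -2)), Mul(-1, x))) = Mul(2, Add(Add(-5, -4), Mul(-1, x))) = Mul(2, Add(-9, Mul(-1, x))) = Add(-18, Mul(-2, x)))
k = -494 (k = Mul(-19, 26) = -494)
V = -494
Mul(Add(Function('C')(51), V), Pow(Add(Function('l')(-56), -3055), -1)) = Mul(Add(58, -494), Pow(Add(Add(-18, Mul(-2, -56)), -3055), -1)) = Mul(-436, Pow(Add(Add(-18, 112), -3055), -1)) = Mul(-436, Pow(Add(94, -3055), -1)) = Mul(-436, Pow(-2961, -1)) = Mul(-436, Rational(-1, 2961)) = Rational(436, 2961)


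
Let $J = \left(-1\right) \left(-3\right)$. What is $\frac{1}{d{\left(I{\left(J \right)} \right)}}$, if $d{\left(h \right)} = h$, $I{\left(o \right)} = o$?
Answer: $\frac{1}{3} \approx 0.33333$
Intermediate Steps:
$J = 3$
$\frac{1}{d{\left(I{\left(J \right)} \right)}} = \frac{1}{3}$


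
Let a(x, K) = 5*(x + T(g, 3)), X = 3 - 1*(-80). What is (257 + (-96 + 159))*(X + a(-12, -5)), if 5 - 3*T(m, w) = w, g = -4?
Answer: 25280/3 ≈ 8426.7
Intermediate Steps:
T(m, w) = 5/3 - w/3
X = 83 (X = 3 + 80 = 83)
a(x, K) = 10/3 + 5*x (a(x, K) = 5*(x + (5/3 - 1/3*3)) = 5*(x + (5/3 - 1)) = 5*(x + 2/3) = 5*(2/3 + x) = 10/3 + 5*x)
(257 + (-96 + 159))*(X + a(-12, -5)) = (257 + (-96 + 159))*(83 + (10/3 + 5*(-12))) = (257 + 63)*(83 + (10/3 - 60)) = 320*(83 - 170/3) = 320*(79/3) = 25280/3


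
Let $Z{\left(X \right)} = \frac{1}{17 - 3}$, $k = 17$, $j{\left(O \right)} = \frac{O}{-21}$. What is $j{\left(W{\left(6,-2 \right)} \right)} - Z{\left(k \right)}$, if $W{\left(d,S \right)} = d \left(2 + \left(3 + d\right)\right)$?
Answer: $- \frac{45}{14} \approx -3.2143$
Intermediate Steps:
$W{\left(d,S \right)} = d \left(5 + d\right)$
$j{\left(O \right)} = - \frac{O}{21}$ ($j{\left(O \right)} = O \left(- \frac{1}{21}\right) = - \frac{O}{21}$)
$Z{\left(X \right)} = \frac{1}{14}$
$j{\left(W{\left(6,-2 \right)} \right)} - Z{\left(k \right)} = - \frac{6 \left(5 + 6\right)}{21} - \frac{1}{14} = - \frac{6 \cdot 11}{21} - \frac{1}{14} = \left(- \frac{1}{21}\right) 66 - \frac{1}{14} = - \frac{22}{7} - \frac{1}{14} = - \frac{45}{14}$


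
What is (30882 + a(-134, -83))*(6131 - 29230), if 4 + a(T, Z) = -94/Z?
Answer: -59201997832/83 ≈ -7.1328e+8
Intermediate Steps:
a(T, Z) = -4 - 94/Z
(30882 + a(-134, -83))*(6131 - 29230) = (30882 + (-4 - 94/(-83)))*(6131 - 29230) = (30882 + (-4 - 94*(-1/83)))*(-23099) = (30882 + (-4 + 94/83))*(-23099) = (30882 - 238/83)*(-23099) = (2562968/83)*(-23099) = -59201997832/83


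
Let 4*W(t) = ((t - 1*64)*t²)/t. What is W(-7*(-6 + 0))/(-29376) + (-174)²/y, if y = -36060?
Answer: -24473831/29424960 ≈ -0.83174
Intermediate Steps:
W(t) = t*(-64 + t)/4 (W(t) = (((t - 1*64)*t²)/t)/4 = (((t - 64)*t²)/t)/4 = (((-64 + t)*t²)/t)/4 = ((t²*(-64 + t))/t)/4 = (t*(-64 + t))/4 = t*(-64 + t)/4)
W(-7*(-6 + 0))/(-29376) + (-174)²/y = ((-7*(-6 + 0))*(-64 - 7*(-6 + 0))/4)/(-29376) + (-174)²/(-36060) = ((-7*(-6))*(-64 - 7*(-6))/4)*(-1/29376) + 30276*(-1/36060) = ((¼)*42*(-64 + 42))*(-1/29376) - 2523/3005 = ((¼)*42*(-22))*(-1/29376) - 2523/3005 = -231*(-1/29376) - 2523/3005 = 77/9792 - 2523/3005 = -24473831/29424960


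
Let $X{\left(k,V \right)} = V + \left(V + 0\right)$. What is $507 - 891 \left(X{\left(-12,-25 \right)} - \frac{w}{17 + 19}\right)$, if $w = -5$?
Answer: $\frac{179733}{4} \approx 44933.0$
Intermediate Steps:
$X{\left(k,V \right)} = 2 V$ ($X{\left(k,V \right)} = V + V = 2 V$)
$507 - 891 \left(X{\left(-12,-25 \right)} - \frac{w}{17 + 19}\right) = 507 - 891 \left(2 \left(-25\right) - - \frac{5}{17 + 19}\right) = 507 - 891 \left(-50 - - \frac{5}{36}\right) = 507 - 891 \left(-50 + \frac{5}{36}\right) = 507 - - \frac{177705}{4} = 507 + \frac{177705}{4} = \frac{179733}{4}$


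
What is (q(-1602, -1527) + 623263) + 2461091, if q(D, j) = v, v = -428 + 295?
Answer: 3084221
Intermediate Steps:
v = -133
q(D, j) = -133
(q(-1602, -1527) + 623263) + 2461091 = (-133 + 623263) + 2461091 = 623130 + 2461091 = 3084221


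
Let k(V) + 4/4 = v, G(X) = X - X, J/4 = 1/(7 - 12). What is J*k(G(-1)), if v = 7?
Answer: -24/5 ≈ -4.8000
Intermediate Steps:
J = -⅘ (J = 4/(7 - 12) = 4/(-5) = 4*(-⅕) = -⅘ ≈ -0.80000)
G(X) = 0
k(V) = 6 (k(V) = -1 + 7 = 6)
J*k(G(-1)) = -⅘*6 = -24/5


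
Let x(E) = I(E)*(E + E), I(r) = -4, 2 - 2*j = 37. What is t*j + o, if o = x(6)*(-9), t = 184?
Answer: -2788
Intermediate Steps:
j = -35/2 (j = 1 - ½*37 = 1 - 37/2 = -35/2 ≈ -17.500)
x(E) = -8*E (x(E) = -4*(E + E) = -8*E)
o = 432 (o = -8*6*(-9) = -48*(-9) = 432)
t*j + o = 184*(-35/2) + 432 = -3220 + 432 = -2788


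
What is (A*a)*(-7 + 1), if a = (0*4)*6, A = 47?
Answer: 0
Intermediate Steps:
a = 0 (a = 0*6 = 0)
(A*a)*(-7 + 1) = (47*0)*(-7 + 1) = 0*(-6) = 0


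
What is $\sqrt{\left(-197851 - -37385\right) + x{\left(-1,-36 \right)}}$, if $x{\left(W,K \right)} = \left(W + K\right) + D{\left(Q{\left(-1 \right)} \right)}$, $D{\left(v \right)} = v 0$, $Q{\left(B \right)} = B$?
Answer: $i \sqrt{160503} \approx 400.63 i$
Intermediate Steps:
$D{\left(v \right)} = 0$
$x{\left(W,K \right)} = K + W$ ($x{\left(W,K \right)} = \left(W + K\right) + 0 = \left(K + W\right) + 0 = K + W$)
$\sqrt{\left(-197851 - -37385\right) + x{\left(-1,-36 \right)}} = \sqrt{\left(-197851 - -37385\right) - 37} = \sqrt{\left(-197851 + 37385\right) - 37} = \sqrt{-160466 - 37} = \sqrt{-160503} = i \sqrt{160503}$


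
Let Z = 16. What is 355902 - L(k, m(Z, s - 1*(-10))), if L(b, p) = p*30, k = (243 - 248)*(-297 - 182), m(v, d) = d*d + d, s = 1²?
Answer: 351942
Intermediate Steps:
s = 1
m(v, d) = d + d² (m(v, d) = d² + d = d + d²)
k = 2395 (k = -5*(-479) = 2395)
L(b, p) = 30*p
355902 - L(k, m(Z, s - 1*(-10))) = 355902 - 30*(1 - 1*(-10))*(1 + (1 - 1*(-10))) = 355902 - 30*(1 + 10)*(1 + (1 + 10)) = 355902 - 30*11*(1 + 11) = 355902 - 30*11*12 = 355902 - 30*132 = 355902 - 1*3960 = 355902 - 3960 = 351942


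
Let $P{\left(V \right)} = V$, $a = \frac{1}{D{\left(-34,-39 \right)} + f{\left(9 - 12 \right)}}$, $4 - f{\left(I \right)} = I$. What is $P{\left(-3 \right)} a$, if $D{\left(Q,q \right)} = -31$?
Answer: $\frac{1}{8} \approx 0.125$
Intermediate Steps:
$f{\left(I \right)} = 4 - I$
$a = - \frac{1}{24}$ ($a = \frac{1}{-31 + \left(4 - \left(9 - 12\right)\right)} = \frac{1}{-31 + \left(4 - -3\right)} = \frac{1}{-31 + \left(4 + 3\right)} = \frac{1}{-31 + 7} = \frac{1}{-24} = - \frac{1}{24} \approx -0.041667$)
$P{\left(-3 \right)} a = \left(-3\right) \left(- \frac{1}{24}\right) = \frac{1}{8}$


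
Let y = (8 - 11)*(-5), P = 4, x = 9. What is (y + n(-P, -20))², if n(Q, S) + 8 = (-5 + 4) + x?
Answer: 225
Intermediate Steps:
y = 15 (y = -3*(-5) = 15)
n(Q, S) = 0 (n(Q, S) = -8 + ((-5 + 4) + 9) = -8 + (-1 + 9) = -8 + 8 = 0)
(y + n(-P, -20))² = (15 + 0)² = 15² = 225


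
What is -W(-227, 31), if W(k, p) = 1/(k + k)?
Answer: 1/454 ≈ 0.0022026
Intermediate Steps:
W(k, p) = 1/(2*k)
-W(-227, 31) = -1/(2*(-227)) = -(-1)/(2*227) = -1*(-1/454) = 1/454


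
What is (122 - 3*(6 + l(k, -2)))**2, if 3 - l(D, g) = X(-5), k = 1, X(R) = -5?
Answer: 6400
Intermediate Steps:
l(D, g) = 8 (l(D, g) = 3 - 1*(-5) = 3 + 5 = 8)
(122 - 3*(6 + l(k, -2)))**2 = (122 - 3*(6 + 8))**2 = (122 - 3*14)**2 = (122 - 42)**2 = 80**2 = 6400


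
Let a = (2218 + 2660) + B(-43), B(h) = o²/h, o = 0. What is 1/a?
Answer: 1/4878 ≈ 0.00020500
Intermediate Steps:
B(h) = 0 (B(h) = 0²/h = 0/h = 0)
a = 4878 (a = (2218 + 2660) + 0 = 4878 + 0 = 4878)
1/a = 1/4878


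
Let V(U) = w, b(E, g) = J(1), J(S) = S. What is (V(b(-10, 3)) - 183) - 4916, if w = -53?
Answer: -5152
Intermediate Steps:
b(E, g) = 1
V(U) = -53
(V(b(-10, 3)) - 183) - 4916 = (-53 - 183) - 4916 = -236 - 4916 = -5152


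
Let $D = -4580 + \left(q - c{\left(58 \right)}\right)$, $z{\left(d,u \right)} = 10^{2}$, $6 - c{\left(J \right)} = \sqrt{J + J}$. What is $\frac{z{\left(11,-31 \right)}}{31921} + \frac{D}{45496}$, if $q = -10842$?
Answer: $- \frac{121981897}{363069454} + \frac{\sqrt{29}}{22748} \approx -0.33574$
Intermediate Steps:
$c{\left(J \right)} = 6 - \sqrt{2} \sqrt{J}$ ($c{\left(J \right)} = 6 - \sqrt{J + J} = 6 - \sqrt{2 J} = 6 - \sqrt{2} \sqrt{J}$)
$z{\left(d,u \right)} = 100$
$D = -15428 + 2 \sqrt{29}$ ($D = -4580 - \left(10848 - \sqrt{2} \sqrt{58}\right) = -4580 - \left(10848 - 2 \sqrt{29}\right) = -15428 + 2 \sqrt{29} \approx -15417.0$)
$\frac{z{\left(11,-31 \right)}}{31921} + \frac{D}{45496} = \frac{100}{31921} + \frac{-15428 + 2 \sqrt{29}}{45496} = 100 \cdot \frac{1}{31921} + \left(-15428 + 2 \sqrt{29}\right) \frac{1}{45496} = \frac{100}{31921} - \left(\frac{3857}{11374} - \frac{\sqrt{29}}{22748}\right) = - \frac{121981897}{363069454} + \frac{\sqrt{29}}{22748}$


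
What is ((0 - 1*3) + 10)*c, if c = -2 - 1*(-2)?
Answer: 0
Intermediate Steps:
c = 0 (c = -2 + 2 = 0)
((0 - 1*3) + 10)*c = ((0 - 1*3) + 10)*0 = ((0 - 3) + 10)*0 = (-3 + 10)*0 = 7*0 = 0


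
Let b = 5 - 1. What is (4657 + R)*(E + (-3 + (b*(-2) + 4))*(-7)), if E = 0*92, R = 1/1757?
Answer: 57276450/251 ≈ 2.2819e+5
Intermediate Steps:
b = 4
R = 1/1757 ≈ 0.00056915
E = 0
(4657 + R)*(E + (-3 + (b*(-2) + 4))*(-7)) = (4657 + 1/1757)*(0 + (-3 + (4*(-2) + 4))*(-7)) = 8182350*(0 + (-3 + (-8 + 4))*(-7))/1757 = 8182350*(0 + (-3 - 4)*(-7))/1757 = 8182350*(0 - 7*(-7))/1757 = 8182350*(0 + 49)/1757 = (8182350/1757)*49 = 57276450/251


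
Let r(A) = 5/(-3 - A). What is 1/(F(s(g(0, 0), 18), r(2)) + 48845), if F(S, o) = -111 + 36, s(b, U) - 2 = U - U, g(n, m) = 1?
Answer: 1/48770 ≈ 2.0504e-5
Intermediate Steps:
s(b, U) = 2 (s(b, U) = 2 + (U - U) = 2 + 0 = 2)
F(S, o) = -75
1/(F(s(g(0, 0), 18), r(2)) + 48845) = 1/(-75 + 48845) = 1/48770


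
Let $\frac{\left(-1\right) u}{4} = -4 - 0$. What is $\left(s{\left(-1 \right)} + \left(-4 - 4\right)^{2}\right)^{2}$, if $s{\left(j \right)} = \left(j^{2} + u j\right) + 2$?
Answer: $2601$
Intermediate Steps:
$u = 16$ ($u = - 4 \left(-4 - 0\right) = - 4 \left(-4 + 0\right) = \left(-4\right) \left(-4\right) = 16$)
$s{\left(j \right)} = 2 + j^{2} + 16 j$ ($s{\left(j \right)} = \left(j^{2} + 16 j\right) + 2 = 2 + j^{2} + 16 j$)
$\left(s{\left(-1 \right)} + \left(-4 - 4\right)^{2}\right)^{2} = \left(\left(2 + \left(-1\right)^{2} + 16 \left(-1\right)\right) + \left(-4 - 4\right)^{2}\right)^{2} = \left(\left(2 + 1 - 16\right) + \left(-8\right)^{2}\right)^{2} = \left(-13 + 64\right)^{2} = 51^{2} = 2601$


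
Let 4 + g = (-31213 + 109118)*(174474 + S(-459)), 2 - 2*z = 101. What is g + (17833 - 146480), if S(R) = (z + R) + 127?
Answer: 27125095123/2 ≈ 1.3563e+10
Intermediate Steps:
z = -99/2 (z = 1 - ½*101 = 1 - 101/2 = -99/2 ≈ -49.500)
S(R) = 155/2 + R (S(R) = (-99/2 + R) + 127 = 155/2 + R)
g = 27125352417/2 (g = -4 + (-31213 + 109118)*(174474 + (155/2 - 459)) = -4 + 77905*(174474 - 763/2) = -4 + 77905*(348185/2) = -4 + 27125352425/2 = 27125352417/2 ≈ 1.3563e+10)
g + (17833 - 146480) = 27125352417/2 + (17833 - 146480) = 27125352417/2 - 128647 = 27125095123/2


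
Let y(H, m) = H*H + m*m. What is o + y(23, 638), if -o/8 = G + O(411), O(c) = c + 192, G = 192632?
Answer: -1138307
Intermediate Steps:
y(H, m) = H² + m²
O(c) = 192 + c
o = -1545880 (o = -8*(192632 + (192 + 411)) = -8*(192632 + 603) = -8*193235 = -1545880)
o + y(23, 638) = -1545880 + (23² + 638²) = -1545880 + (529 + 407044) = -1545880 + 407573 = -1138307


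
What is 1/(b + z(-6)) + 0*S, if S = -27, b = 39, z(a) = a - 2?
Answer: 1/31 ≈ 0.032258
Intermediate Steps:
z(a) = -2 + a
1/(b + z(-6)) + 0*S = 1/(39 + (-2 - 6)) + 0*(-27) = 1/(39 - 8) + 0 = 1/31 + 0 = 1/31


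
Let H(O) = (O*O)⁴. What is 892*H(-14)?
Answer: 1316403837952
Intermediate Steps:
H(O) = O⁸ (H(O) = (O²)⁴ = O⁸)
892*H(-14) = 892*(-14)⁸ = 892*1475789056 = 1316403837952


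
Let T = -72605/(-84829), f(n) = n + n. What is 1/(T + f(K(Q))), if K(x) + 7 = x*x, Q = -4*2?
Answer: 84829/9743111 ≈ 0.0087066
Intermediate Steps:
Q = -8
K(x) = -7 + x**2 (K(x) = -7 + x*x = -7 + x**2)
f(n) = 2*n
T = 72605/84829 (T = -72605*(-1/84829) = 72605/84829 ≈ 0.85590)
1/(T + f(K(Q))) = 1/(72605/84829 + 2*(-7 + (-8)**2)) = 1/(72605/84829 + 2*(-7 + 64)) = 1/(72605/84829 + 2*57) = 1/(72605/84829 + 114) = 1/(9743111/84829) = 84829/9743111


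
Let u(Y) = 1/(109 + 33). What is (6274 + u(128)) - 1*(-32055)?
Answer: 5442719/142 ≈ 38329.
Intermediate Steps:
u(Y) = 1/142
(6274 + u(128)) - 1*(-32055) = (6274 + 1/142) - 1*(-32055) = 890909/142 + 32055 = 5442719/142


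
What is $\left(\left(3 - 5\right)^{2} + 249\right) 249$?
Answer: $62997$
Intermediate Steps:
$\left(\left(3 - 5\right)^{2} + 249\right) 249 = \left(\left(-2\right)^{2} + 249\right) 249 = \left(4 + 249\right) 249 = 253 \cdot 249 = 62997$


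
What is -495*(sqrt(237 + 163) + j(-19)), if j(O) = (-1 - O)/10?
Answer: -10791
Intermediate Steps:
j(O) = -1/10 - O/10 (j(O) = (-1 - O)*(1/10) = -1/10 - O/10)
-495*(sqrt(237 + 163) + j(-19)) = -495*(sqrt(237 + 163) + (-1/10 - 1/10*(-19))) = -495*(sqrt(400) + (-1/10 + 19/10)) = -495*(20 + 9/5) = -495*109/5 = -10791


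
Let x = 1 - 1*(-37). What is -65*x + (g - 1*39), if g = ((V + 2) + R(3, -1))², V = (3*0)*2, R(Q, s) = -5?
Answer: -2500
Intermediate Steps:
x = 38 (x = 1 + 37 = 38)
V = 0 (V = 0*2 = 0)
g = 9 (g = ((0 + 2) - 5)² = (2 - 5)² = (-3)² = 9)
-65*x + (g - 1*39) = -65*38 + (9 - 1*39) = -2470 + (9 - 39) = -2470 - 30 = -2500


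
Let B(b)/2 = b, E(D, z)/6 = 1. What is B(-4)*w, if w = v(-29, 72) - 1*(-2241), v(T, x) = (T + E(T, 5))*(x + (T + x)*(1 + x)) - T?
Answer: 572664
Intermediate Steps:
E(D, z) = 6 (E(D, z) = 6*1 = 6)
v(T, x) = -T + (6 + T)*(x + (1 + x)*(T + x)) (v(T, x) = (T + 6)*(x + (T + x)*(1 + x)) - T = (6 + T)*(x + (1 + x)*(T + x)) - T = -T + (6 + T)*(x + (1 + x)*(T + x)))
B(b) = 2*b
w = -71583 (w = ((-29)² + 5*(-29) + 6*72² + 12*72 - 29*72² + 72*(-29)² + 8*(-29)*72) - 1*(-2241) = (841 - 145 + 6*5184 + 864 - 29*5184 + 72*841 - 16704) + 2241 = (841 - 145 + 31104 + 864 - 150336 + 60552 - 16704) + 2241 = -73824 + 2241 = -71583)
B(-4)*w = (2*(-4))*(-71583) = -8*(-71583) = 572664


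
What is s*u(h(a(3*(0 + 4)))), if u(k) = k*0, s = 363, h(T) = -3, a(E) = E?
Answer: 0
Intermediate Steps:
u(k) = 0
s*u(h(a(3*(0 + 4)))) = 363*0 = 0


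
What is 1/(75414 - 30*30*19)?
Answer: 1/58314 ≈ 1.7149e-5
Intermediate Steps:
1/(75414 - 30*30*19) = 1/(75414 - 900*19) = 1/(75414 - 17100) = 1/58314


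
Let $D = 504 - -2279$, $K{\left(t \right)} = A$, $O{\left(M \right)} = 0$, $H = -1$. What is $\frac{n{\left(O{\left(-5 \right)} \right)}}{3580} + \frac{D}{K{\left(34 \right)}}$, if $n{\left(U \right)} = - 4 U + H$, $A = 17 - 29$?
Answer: $- \frac{622697}{2685} \approx -231.92$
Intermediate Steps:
$A = -12$ ($A = 17 - 29 = -12$)
$n{\left(U \right)} = -1 - 4 U$ ($n{\left(U \right)} = - 4 U - 1 = -1 - 4 U$)
$K{\left(t \right)} = -12$
$D = 2783$ ($D = 504 + 2279 = 2783$)
$\frac{n{\left(O{\left(-5 \right)} \right)}}{3580} + \frac{D}{K{\left(34 \right)}} = \frac{-1 - 0}{3580} + \frac{2783}{-12} = \left(-1 + 0\right) \frac{1}{3580} + 2783 \left(- \frac{1}{12}\right) = \left(-1\right) \frac{1}{3580} - \frac{2783}{12} = - \frac{1}{3580} - \frac{2783}{12} = - \frac{622697}{2685}$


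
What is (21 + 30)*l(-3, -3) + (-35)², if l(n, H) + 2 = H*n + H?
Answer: 1429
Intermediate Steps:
l(n, H) = -2 + H + H*n (l(n, H) = -2 + (H*n + H) = -2 + (H + H*n) = -2 + H + H*n)
(21 + 30)*l(-3, -3) + (-35)² = (21 + 30)*(-2 - 3 - 3*(-3)) + (-35)² = 51*(-2 - 3 + 9) + 1225 = 51*4 + 1225 = 204 + 1225 = 1429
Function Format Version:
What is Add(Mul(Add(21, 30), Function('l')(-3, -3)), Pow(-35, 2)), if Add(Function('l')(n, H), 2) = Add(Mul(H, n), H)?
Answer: 1429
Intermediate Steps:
Function('l')(n, H) = Add(-2, H, Mul(H, n)) (Function('l')(n, H) = Add(-2, Add(Mul(H, n), H)) = Add(-2, Add(H, Mul(H, n))) = Add(-2, H, Mul(H, n)))
Add(Mul(Add(21, 30), Function('l')(-3, -3)), Pow(-35, 2)) = Add(Mul(Add(21, 30), Add(-2, -3, Mul(-3, -3))), Pow(-35, 2)) = Add(Mul(51, Add(-2, -3, 9)), 1225) = Add(Mul(51, 4), 1225) = Add(204, 1225) = 1429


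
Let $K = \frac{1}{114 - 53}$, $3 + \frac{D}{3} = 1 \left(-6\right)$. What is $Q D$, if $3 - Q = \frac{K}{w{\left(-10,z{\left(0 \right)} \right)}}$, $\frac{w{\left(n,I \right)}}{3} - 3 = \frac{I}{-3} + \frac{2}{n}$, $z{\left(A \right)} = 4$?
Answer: $- \frac{108567}{1342} \approx -80.899$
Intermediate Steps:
$D = -27$ ($D = -9 + 3 \cdot 1 \left(-6\right) = -9 + 3 \left(-6\right) = -9 - 18 = -27$)
$w{\left(n,I \right)} = 9 - I + \frac{6}{n}$ ($w{\left(n,I \right)} = 9 + 3 \left(\frac{I}{-3} + \frac{2}{n}\right) = 9 + 3 \left(I \left(- \frac{1}{3}\right) + \frac{2}{n}\right) = 9 + 3 \left(- \frac{I}{3} + \frac{2}{n}\right) = 9 + 3 \left(\frac{2}{n} - \frac{I}{3}\right) = 9 - \left(I - \frac{6}{n}\right) = 9 - I + \frac{6}{n}$)
$K = \frac{1}{61} \approx 0.016393$
$Q = \frac{4021}{1342}$ ($Q = 3 - \frac{1}{61 \left(9 - 4 + \frac{6}{-10}\right)} = 3 - \frac{1}{61 \left(9 - 4 + 6 \left(- \frac{1}{10}\right)\right)} = 3 - \frac{1}{61 \left(9 - 4 - \frac{3}{5}\right)} = 3 - \frac{1}{61 \cdot \frac{22}{5}} = 3 - \frac{1}{61} \cdot \frac{5}{22} = 3 - \frac{5}{1342} = \frac{4021}{1342} \approx 2.9963$)
$Q D = \frac{4021}{1342} \left(-27\right) = - \frac{108567}{1342}$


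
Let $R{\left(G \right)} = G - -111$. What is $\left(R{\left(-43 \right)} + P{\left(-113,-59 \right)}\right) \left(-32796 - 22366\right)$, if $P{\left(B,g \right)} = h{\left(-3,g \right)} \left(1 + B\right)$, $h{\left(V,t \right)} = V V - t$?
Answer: $416362776$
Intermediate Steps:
$R{\left(G \right)} = 111 + G$ ($R{\left(G \right)} = G + 111 = 111 + G$)
$h{\left(V,t \right)} = V^{2} - t$
$P{\left(B,g \right)} = \left(1 + B\right) \left(9 - g\right)$ ($P{\left(B,g \right)} = \left(\left(-3\right)^{2} - g\right) \left(1 + B\right) = \left(9 - g\right) \left(1 + B\right) = \left(1 + B\right) \left(9 - g\right)$)
$\left(R{\left(-43 \right)} + P{\left(-113,-59 \right)}\right) \left(-32796 - 22366\right) = \left(\left(111 - 43\right) - \left(1 - 113\right) \left(-9 - 59\right)\right) \left(-32796 - 22366\right) = \left(68 - \left(-112\right) \left(-68\right)\right) \left(-55162\right) = \left(68 - 7616\right) \left(-55162\right) = \left(-7548\right) \left(-55162\right) = 416362776$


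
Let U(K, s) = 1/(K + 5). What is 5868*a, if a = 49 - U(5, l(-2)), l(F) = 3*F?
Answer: 1434726/5 ≈ 2.8695e+5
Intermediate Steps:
U(K, s) = 1/(5 + K)
a = 489/10 (a = 49 - 1/(5 + 5) = 49 - 1/10 = 49 - 1*⅒ = 49 - ⅒ = 489/10 ≈ 48.900)
5868*a = 5868*(489/10) = 1434726/5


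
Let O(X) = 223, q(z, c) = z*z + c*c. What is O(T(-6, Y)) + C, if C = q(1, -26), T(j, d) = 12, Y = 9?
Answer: 900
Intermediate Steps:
q(z, c) = c**2 + z**2 (q(z, c) = z**2 + c**2 = c**2 + z**2)
C = 677 (C = (-26)**2 + 1**2 = 676 + 1 = 677)
O(T(-6, Y)) + C = 223 + 677 = 900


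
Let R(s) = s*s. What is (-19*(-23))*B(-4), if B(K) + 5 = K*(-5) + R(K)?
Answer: 13547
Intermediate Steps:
R(s) = s²
B(K) = -5 + K² - 5*K (B(K) = -5 + (K*(-5) + K²) = -5 + (-5*K + K²) = -5 + (K² - 5*K) = -5 + K² - 5*K)
(-19*(-23))*B(-4) = (-19*(-23))*(-5 + (-4)² - 5*(-4)) = 437*(-5 + 16 + 20) = 437*31 = 13547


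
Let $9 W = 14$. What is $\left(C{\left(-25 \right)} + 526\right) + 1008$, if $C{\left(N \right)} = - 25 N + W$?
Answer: $\frac{19445}{9} \approx 2160.6$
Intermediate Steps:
$W = \frac{14}{9}$ ($W = \frac{1}{9} \cdot 14 = \frac{14}{9} \approx 1.5556$)
$C{\left(N \right)} = \frac{14}{9} - 25 N$ ($C{\left(N \right)} = - 25 N + \frac{14}{9} = \frac{14}{9} - 25 N$)
$\left(C{\left(-25 \right)} + 526\right) + 1008 = \left(\left(\frac{14}{9} - -625\right) + 526\right) + 1008 = \left(\left(\frac{14}{9} + 625\right) + 526\right) + 1008 = \left(\frac{5639}{9} + 526\right) + 1008 = \frac{10373}{9} + 1008 = \frac{19445}{9}$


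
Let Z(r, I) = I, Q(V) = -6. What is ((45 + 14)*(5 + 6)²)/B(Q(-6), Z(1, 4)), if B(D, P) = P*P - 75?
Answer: -121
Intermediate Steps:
B(D, P) = -75 + P² (B(D, P) = P² - 75 = -75 + P²)
((45 + 14)*(5 + 6)²)/B(Q(-6), Z(1, 4)) = ((45 + 14)*(5 + 6)²)/(-75 + 4²) = (59*11²)/(-75 + 16) = (59*121)/(-59) = 7139*(-1/59) = -121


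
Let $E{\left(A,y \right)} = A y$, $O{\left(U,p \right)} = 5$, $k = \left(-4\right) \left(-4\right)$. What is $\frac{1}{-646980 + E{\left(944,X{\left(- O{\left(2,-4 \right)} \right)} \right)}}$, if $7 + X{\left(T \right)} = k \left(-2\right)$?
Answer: $- \frac{1}{683796} \approx -1.4624 \cdot 10^{-6}$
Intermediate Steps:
$k = 16$
$X{\left(T \right)} = -39$ ($X{\left(T \right)} = -7 + 16 \left(-2\right) = -7 - 32 = -39$)
$\frac{1}{-646980 + E{\left(944,X{\left(- O{\left(2,-4 \right)} \right)} \right)}} = \frac{1}{-646980 + 944 \left(-39\right)} = \frac{1}{-646980 - 36816} = \frac{1}{-683796} = - \frac{1}{683796}$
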